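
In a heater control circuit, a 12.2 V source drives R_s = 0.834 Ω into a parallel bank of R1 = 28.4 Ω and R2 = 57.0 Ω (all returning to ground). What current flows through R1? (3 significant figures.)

Parallel bank: R_p = 1/(1/28.4 + 1/57.0) = 18.96 Ω.
Node voltage V_A = V_CC · R_p/(R_s + R_p) = 12.2 × 0.9579 = 11.69 V.
I(R1) = V_A / R1 = 11.69/28.4 = 0.4115 A.

I ≈ 0.411 A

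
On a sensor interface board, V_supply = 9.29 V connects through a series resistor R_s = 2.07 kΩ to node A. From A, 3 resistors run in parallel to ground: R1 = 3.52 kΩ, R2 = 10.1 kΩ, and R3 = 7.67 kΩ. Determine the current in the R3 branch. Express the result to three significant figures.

Equivalent of the parallel group: R_p = 1.947 kΩ.
V_A = 9.29 × 1.947/4.017 = 4.503 V.
Branch current I = V_A/R3 = 4.503/7.67 = 0.5871 mA.

I ≈ 0.587 mA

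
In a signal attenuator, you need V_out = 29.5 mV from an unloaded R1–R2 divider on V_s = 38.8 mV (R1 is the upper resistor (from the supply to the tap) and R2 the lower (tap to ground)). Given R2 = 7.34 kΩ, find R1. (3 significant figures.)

R1 ≈ 2.31 kΩ

Required fraction k = V_out/V_s = 0.7603.
Rearranging, R1 = R2·(1−k)/k = 7.34 × 0.3153 = 2.314 kΩ.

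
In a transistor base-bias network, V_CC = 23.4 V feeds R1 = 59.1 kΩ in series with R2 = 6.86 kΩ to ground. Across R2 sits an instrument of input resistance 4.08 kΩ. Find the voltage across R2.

V_out ≈ 0.971 V

R2 ‖ R_L = (6.86 × 4.08)/(6.86 + 4.08) = 2.558 kΩ.
Voltage divider with the loaded lower leg: V_out = 23.4 × 2.558/(59.1 + 2.558) = 23.4 × 0.04149 = 0.9709 V.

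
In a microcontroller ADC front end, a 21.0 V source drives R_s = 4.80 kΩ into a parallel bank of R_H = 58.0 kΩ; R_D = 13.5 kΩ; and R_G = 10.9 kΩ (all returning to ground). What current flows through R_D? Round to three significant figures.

I ≈ 0.828 mA

Parallel bank: R_p = 1/(1/58.0 + 1/13.5 + 1/10.9) = 5.463 kΩ.
Node voltage V_A = V_DC · R_p/(R_s + R_p) = 21.0 × 0.5323 = 11.18 V.
Branch current I = V_A/R_D = 11.18/13.5 = 0.8280 mA.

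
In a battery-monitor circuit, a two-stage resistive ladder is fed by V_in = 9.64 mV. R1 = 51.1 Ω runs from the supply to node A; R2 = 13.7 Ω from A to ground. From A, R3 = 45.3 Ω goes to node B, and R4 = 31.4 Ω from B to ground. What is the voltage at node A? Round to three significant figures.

Looking into the second stage from A: R3 + R4 = 76.70 Ω appears in parallel with R2.
Effective lower resistance at A: R2 ‖ 76.70 = 11.62 Ω.
V_A = 9.64 × 11.62/(51.1 + 11.62) = 1.786 mV.

V_A ≈ 1.79 mV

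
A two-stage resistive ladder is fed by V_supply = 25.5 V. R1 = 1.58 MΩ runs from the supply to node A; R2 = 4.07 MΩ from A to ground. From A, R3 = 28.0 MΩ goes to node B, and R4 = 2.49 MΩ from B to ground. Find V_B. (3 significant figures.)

V_B ≈ 1.45 V

Looking into the second stage from A: R3 + R4 = 30.49 MΩ appears in parallel with R2.
Effective lower resistance at A: R2 ‖ 30.49 = 3.591 MΩ.
V_A = 25.5 × 3.591/(1.58 + 3.591) = 17.71 V.
Stage 2 is unloaded, so V_B = V_A · R4/(R3+R4) = 17.71 × 2.49/30.49 = 1.446 V.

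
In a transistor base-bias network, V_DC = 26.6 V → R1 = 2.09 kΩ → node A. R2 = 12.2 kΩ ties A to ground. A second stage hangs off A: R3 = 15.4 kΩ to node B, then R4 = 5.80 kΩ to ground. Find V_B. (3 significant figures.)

V_B ≈ 5.73 V

The second stage (R3 + R4 = 21.20 kΩ) loads node A in parallel with R2.
R2 ‖ (R3+R4) = 7.744 kΩ.
So V_A = 26.6 × 0.7875 = 20.95 V.
Stage 2 is unloaded, so V_B = V_A · R4/(R3+R4) = 20.95 × 5.80/21.20 = 5.731 V.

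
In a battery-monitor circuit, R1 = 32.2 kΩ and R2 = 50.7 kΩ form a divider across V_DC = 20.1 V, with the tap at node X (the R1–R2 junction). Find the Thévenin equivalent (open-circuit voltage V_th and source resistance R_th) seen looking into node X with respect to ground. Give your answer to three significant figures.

With X open, the divider is unloaded: V_th = 20.1 × 50.7/82.90 = 12.29 V.
With V_DC suppressed (replaced by a short), R_th = R1 ‖ R2 = (32.20 × 50.7)/(32.20 + 50.7) = 19.69 kΩ.

V_th ≈ 12.3 V, R_th ≈ 19.7 kΩ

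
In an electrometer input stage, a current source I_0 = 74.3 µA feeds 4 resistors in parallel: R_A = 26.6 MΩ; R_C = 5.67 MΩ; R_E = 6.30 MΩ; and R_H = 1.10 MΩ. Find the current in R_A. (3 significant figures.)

Conductances: ΣG = 1/26.6 + 1/5.67 + 1/6.30 + 1/1.10 = 1.282 (1/MΩ).
Current divider: I(R_A) = I_0 · G_k/ΣG = 74.3 × (0.03759/1.282) = 74.3 × 0.02933 = 2.179 µA.

I ≈ 2.18 µA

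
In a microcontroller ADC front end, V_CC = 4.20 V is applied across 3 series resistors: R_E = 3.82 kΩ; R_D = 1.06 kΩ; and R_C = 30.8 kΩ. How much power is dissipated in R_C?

ΣR = 35.68 kΩ → I = 4.20/35.68 = 0.1177 mA.
P = I²R = 0.01386 × 30.8 = 0.4268 mW.

P ≈ 0.427 mW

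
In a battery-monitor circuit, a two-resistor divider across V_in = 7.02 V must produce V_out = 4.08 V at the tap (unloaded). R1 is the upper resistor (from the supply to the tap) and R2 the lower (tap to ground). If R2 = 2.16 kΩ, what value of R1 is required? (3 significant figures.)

R1 ≈ 1.56 kΩ

The divider ratio is R2/(R1+R2) = 4.08/7.02 = 0.5812.
So R1 = R2 · (V_in/V_out − 1) = 2.16 × (7.02/4.08 − 1) = 2.16 × 0.7206 = 1.556 kΩ.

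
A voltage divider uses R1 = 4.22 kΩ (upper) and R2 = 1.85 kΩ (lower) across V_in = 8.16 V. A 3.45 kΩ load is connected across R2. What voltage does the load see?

V_out ≈ 1.81 V

First combine the lower leg with the load: R2 ‖ R_L = 1.204 kΩ.
Then V_out = V_in · R2'/(R1 + R2') = 8.16 × 1.204/5.424 = 1.812 V.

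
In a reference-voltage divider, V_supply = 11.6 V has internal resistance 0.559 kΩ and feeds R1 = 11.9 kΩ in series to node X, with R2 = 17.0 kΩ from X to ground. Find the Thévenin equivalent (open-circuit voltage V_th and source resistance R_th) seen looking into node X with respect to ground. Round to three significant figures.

V_th ≈ 6.69 V, R_th ≈ 7.19 kΩ

R1' = 0.559 + 11.9 = 12.46 kΩ (source resistance + R1).
Open-circuit (no load on X): V_th = V_supply · R2/(R1' + R2) = 11.6 × 17.0/(12.46 + 17.0) = 6.694 V.
Zeroing V_supply shorts the top of R1' to ground, so R_th = R1' ‖ R2 = 7.190 kΩ.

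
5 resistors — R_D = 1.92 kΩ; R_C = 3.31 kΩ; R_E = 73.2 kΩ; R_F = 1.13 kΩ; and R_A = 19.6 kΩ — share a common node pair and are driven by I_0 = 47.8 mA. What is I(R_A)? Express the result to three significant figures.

Conductances: ΣG = 1/1.92 + 1/3.31 + 1/73.2 + 1/1.13 + 1/19.6 = 1.773 (1/kΩ).
Current divider: I(R_A) = I_0 · G_k/ΣG = 47.8 × (0.05102/1.773) = 47.8 × 0.02878 = 1.376 mA.

I ≈ 1.38 mA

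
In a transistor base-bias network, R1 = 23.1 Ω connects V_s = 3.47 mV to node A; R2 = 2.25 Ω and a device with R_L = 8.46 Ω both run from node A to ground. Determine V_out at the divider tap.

V_out ≈ 0.248 mV

The load sits in parallel with R2, giving an effective lower resistance R2' = R2·R_L/(R2+R_L) = 1.777 Ω.
Now apply the divider: V_out = 3.47 × 0.07144 = 0.2479 mV.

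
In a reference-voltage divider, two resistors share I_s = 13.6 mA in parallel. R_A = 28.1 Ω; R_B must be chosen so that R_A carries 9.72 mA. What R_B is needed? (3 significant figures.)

In a two-way split, I_A/I_s = R_B/(R_A + R_B).
9.72/13.6 = R_B/(R_A + R_B) → R_B = R_A · (0.7147)/(1 − 0.7147) = 28.1 × 2.505 = 70.39 Ω.

R_B ≈ 70.4 Ω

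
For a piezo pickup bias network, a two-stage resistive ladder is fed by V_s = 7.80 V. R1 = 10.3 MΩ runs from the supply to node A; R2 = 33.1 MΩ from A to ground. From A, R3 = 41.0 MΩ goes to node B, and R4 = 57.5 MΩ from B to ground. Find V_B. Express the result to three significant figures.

Node A sees R2 in parallel with the series input of stage 2, R3 + R4 = 98.50 MΩ.
R2 ‖ (R3+R4) = 24.77 MΩ.
V_A = 7.80 × 24.77/(10.3 + 24.77) = 5.509 V.
Stage 2 is unloaded, so V_B = V_A · R4/(R3+R4) = 5.509 × 57.5/98.50 = 3.216 V.

V_B ≈ 3.22 V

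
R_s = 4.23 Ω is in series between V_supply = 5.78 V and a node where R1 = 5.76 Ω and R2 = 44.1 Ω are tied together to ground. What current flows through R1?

Parallel bank: R_p = 1/(1/5.76 + 1/44.1) = 5.095 Ω.
Node voltage V_A = V_supply · R_p/(R_s + R_p) = 5.78 × 0.5464 = 3.158 V.
I(R1) = V_A / R1 = 3.158/5.76 = 0.5483 A.
(Equivalently: I_total = 0.6199 A, then current-divider fraction G_k/ΣG = 0.8845.)

I ≈ 0.548 A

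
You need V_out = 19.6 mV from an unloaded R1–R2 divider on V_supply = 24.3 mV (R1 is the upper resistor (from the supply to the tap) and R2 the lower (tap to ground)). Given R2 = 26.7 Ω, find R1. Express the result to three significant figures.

Required fraction k = V_out/V_supply = 0.8066.
R1 = R2·(1/k − 1) = 26.7 × 0.2398 = 6.403 Ω.

R1 ≈ 6.40 Ω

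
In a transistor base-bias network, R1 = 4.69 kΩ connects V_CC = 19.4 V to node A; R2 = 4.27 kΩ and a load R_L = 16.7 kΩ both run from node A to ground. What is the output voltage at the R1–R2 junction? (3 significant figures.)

First combine the lower leg with the load: R2 ‖ R_L = 3.401 kΩ.
Then V_out = V_CC · R2'/(R1 + R2') = 19.4 × 3.401/8.091 = 8.154 V.

V_out ≈ 8.15 V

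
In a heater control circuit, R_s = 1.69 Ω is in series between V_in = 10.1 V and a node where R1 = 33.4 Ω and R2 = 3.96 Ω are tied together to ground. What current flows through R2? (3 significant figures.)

I ≈ 1.73 A

Parallel bank: R_p = 1/(1/33.4 + 1/3.96) = 3.540 Ω.
Node voltage V_A = V_in · R_p/(R_s + R_p) = 10.1 × 0.6769 = 6.836 V.
Branch current I = V_A/R2 = 6.836/3.96 = 1.726 A.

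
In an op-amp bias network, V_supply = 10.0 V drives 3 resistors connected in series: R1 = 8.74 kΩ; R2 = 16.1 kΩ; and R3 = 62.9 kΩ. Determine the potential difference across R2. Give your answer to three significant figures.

V ≈ 1.83 V

ΣR = 8.74 + 16.1 + 62.9 = 87.74 kΩ.
Voltage divider: V = V_supply · (16.10 / 87.74) = 10.0 × 0.1835 = 1.835 V.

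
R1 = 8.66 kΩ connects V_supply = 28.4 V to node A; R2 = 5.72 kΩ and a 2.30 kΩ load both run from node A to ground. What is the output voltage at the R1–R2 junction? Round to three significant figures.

V_out ≈ 4.52 V

The load sits in parallel with R2, giving an effective lower resistance R2' = R2·R_L/(R2+R_L) = 1.640 kΩ.
Then V_out = V_supply · R2'/(R1 + R2') = 28.4 × 1.640/10.30 = 4.523 V.
(Unloaded it would be 11.3 V; the load pulls it down.)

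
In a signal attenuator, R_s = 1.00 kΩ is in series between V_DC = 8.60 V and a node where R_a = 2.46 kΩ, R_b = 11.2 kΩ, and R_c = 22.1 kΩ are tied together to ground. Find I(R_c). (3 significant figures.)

Combine the parallel branches: R_p = (1/2.46 + 1/11.2 + 1/22.1)⁻¹ = 1.848 kΩ.
V_A = 8.60 × 1.848/2.848 = 5.581 V.
Branch current I = V_A/R_c = 5.581/22.1 = 0.2525 mA.

I ≈ 0.253 mA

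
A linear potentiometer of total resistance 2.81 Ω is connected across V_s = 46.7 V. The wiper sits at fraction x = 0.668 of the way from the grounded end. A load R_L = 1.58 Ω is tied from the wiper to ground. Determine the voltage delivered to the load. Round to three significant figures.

The pot divides into 0.9329 Ω above the wiper and 1.877 Ω below.
R_L loads the lower segment: effective lower R = 0.8579 Ω.
Then V_out = V_s · 0.8579/(0.9329 + 0.8579) = 22.37 V.

V_out ≈ 22.4 V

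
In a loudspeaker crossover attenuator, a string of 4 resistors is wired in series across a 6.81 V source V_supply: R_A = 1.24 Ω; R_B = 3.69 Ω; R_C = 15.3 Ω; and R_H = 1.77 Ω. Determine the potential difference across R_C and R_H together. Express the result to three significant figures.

ΣR = 1.24 + 3.69 + 15.3 + 1.77 = 22.00 Ω.
R_{R_C..R_H} = 15.3 + 1.77 = 17.07 Ω.
V = V_supply · R/ΣR = 6.81 × 0.7759 = 5.284 V.

V ≈ 5.28 V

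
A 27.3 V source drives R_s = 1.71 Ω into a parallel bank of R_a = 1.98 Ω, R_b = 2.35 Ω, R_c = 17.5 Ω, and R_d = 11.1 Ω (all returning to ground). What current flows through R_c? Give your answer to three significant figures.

I ≈ 0.549 A

Parallel bank: R_p = 1/(1/1.98 + 1/2.35 + 1/17.5 + 1/11.1) = 0.9278 Ω.
Node voltage V_A = V_DC · R_p/(R_s + R_p) = 27.3 × 0.3517 = 9.602 V.
Branch current I = V_A/R_c = 9.602/17.5 = 0.5487 A.
(Equivalently: I_total = 10.35 A, then current-divider fraction G_k/ΣG = 0.05302.)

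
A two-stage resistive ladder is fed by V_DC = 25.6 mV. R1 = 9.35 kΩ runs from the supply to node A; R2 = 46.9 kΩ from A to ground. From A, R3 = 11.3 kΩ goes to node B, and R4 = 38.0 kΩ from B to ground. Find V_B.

The second stage (R3 + R4 = 49.30 kΩ) loads node A in parallel with R2.
R2 ‖ (R3+R4) = 24.04 kΩ.
V_A = 25.6 × 24.04/(9.35 + 24.04) = 18.43 mV.
V_B = V_A × 0.7708 = 14.21 mV.

V_B ≈ 14.2 mV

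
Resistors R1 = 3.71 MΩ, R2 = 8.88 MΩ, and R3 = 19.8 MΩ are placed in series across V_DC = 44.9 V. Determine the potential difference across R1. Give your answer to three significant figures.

Total series resistance ΣR = 3.71 + 8.88 + 19.8 = 32.39 MΩ.
V = V_DC · R/ΣR = 44.9 × 0.1145 = 5.143 V.

V ≈ 5.14 V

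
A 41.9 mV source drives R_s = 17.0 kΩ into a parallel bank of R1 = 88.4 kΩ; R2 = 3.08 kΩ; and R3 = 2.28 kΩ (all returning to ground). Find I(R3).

Parallel bank: R_p = 1/(1/88.4 + 1/3.08 + 1/2.28) = 1.291 kΩ.
V_A = 41.9 × 1.291/18.29 = 2.957 mV.
I(R3) = V_A / R3 = 2.957/2.28 = 1.297 µA.
(Equivalently: I_total = 2.291 µA, then current-divider fraction G_k/ΣG = 0.5662.)

I ≈ 1.30 µA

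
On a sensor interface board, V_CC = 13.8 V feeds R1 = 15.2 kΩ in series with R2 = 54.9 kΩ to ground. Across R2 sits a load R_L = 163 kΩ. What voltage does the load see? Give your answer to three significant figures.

First combine the lower leg with the load: R2 ‖ R_L = 41.07 kΩ.
Then V_out = V_CC · R2'/(R1 + R2') = 13.8 × 41.07/56.27 = 10.07 V.

V_out ≈ 10.1 V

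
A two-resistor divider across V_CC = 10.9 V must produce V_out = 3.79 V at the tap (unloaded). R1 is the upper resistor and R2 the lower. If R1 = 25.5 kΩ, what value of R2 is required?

Required fraction k = V_out/V_CC = 0.3477.
R2 = R1 · 0.3477/(1 − 0.3477) = 13.59 kΩ.

R2 ≈ 13.6 kΩ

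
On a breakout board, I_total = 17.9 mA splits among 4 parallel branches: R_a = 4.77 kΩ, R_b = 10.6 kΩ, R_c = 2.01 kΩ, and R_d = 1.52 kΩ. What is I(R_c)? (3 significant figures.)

I ≈ 6.10 mA

Conductances: ΣG = 1/4.77 + 1/10.6 + 1/2.01 + 1/1.52 = 1.459 (1/kΩ).
R_c takes the fraction G_k/ΣG = 0.4975/1.459 = 0.3409, so I = 17.9 × 0.3409 = 6.102 mA.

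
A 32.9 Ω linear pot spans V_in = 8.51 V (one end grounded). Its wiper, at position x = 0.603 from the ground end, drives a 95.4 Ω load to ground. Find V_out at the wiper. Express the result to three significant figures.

V_out ≈ 4.74 V

Lower segment x·R_p = 19.84 Ω; upper segment (1−x)·R_p = 13.06 Ω.
Lower segment in parallel with the load: 19.84 ‖ 95.4 = 16.42 Ω.
Then V_out = V_in · 16.42/(13.06 + 16.42) = 4.740 V.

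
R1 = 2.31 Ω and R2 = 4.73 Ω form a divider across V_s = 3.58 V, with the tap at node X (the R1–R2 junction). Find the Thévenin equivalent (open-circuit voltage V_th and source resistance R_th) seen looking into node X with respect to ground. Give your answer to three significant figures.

V_th is the unloaded tap voltage: V_s · R2/(R1+R2) = 3.58 × 0.6719 = 2.405 V.
Zeroing V_s shorts the top of R1 to ground, so R_th = R1 ‖ R2 = 1.552 Ω.

V_th ≈ 2.41 V, R_th ≈ 1.55 Ω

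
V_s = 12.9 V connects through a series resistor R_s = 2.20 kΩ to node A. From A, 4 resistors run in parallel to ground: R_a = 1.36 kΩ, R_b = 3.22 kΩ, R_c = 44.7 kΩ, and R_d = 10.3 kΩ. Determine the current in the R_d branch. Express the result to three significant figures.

Combine the parallel branches: R_p = (1/1.36 + 1/3.22 + 1/44.7 + 1/10.3)⁻¹ = 0.8581 kΩ.
Node voltage V_A = V_s · R_p/(R_s + R_p) = 12.9 × 0.2806 = 3.620 V.
I(R_d) = V_A / R_d = 3.620/10.3 = 0.3514 mA.
(Check via current divider: I_total = 4.218 mA; share G_k/ΣG = 0.08331 → same result.)

I ≈ 0.351 mA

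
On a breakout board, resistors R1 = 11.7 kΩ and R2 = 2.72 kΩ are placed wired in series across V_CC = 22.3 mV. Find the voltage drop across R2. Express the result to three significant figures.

V ≈ 4.21 mV

ΣR = 11.7 + 2.72 = 14.42 kΩ.
V = V_CC · R/ΣR = 22.3 × 0.1886 = 4.206 mV.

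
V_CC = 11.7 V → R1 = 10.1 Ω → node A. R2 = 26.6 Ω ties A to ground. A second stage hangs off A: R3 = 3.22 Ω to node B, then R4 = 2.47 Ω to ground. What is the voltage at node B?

Node A sees R2 in parallel with the series input of stage 2, R3 + R4 = 5.690 Ω.
R2 ‖ (R3+R4) = 4.687 Ω.
First divider: V_A = V_CC · 4.687/(10.1 + 4.687) = 3.709 V.
Then the unloaded second divider: V_B = V_A × R4/(R3+R4) = 3.709 × 0.4341 = 1.610 V.

V_B ≈ 1.61 V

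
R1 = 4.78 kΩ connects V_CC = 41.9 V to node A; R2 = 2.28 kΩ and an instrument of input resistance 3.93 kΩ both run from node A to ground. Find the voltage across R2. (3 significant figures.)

The load sits in parallel with R2, giving an effective lower resistance R2' = R2·R_L/(R2+R_L) = 1.443 kΩ.
Now apply the divider: V_out = 41.9 × 0.2319 = 9.715 V.

V_out ≈ 9.72 V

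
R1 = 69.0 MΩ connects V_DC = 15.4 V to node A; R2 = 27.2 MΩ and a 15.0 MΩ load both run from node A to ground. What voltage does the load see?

V_out ≈ 1.89 V

The load sits in parallel with R2, giving an effective lower resistance R2' = R2·R_L/(R2+R_L) = 9.668 MΩ.
Voltage divider with the loaded lower leg: V_out = 15.4 × 9.668/(69.0 + 9.668) = 15.4 × 0.1229 = 1.893 V.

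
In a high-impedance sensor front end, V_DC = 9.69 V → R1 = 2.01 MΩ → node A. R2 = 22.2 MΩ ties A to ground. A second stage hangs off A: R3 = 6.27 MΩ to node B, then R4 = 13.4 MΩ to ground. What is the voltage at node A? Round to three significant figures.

V_A ≈ 8.12 V

The second stage (R3 + R4 = 19.67 MΩ) loads node A in parallel with R2.
R2 ‖ (R3+R4) = 10.43 MΩ.
First divider: V_A = V_DC · 10.43/(2.01 + 10.43) = 8.124 V.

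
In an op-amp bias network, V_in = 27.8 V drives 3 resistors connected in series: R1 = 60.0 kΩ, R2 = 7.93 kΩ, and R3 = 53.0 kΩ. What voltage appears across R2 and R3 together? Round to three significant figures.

V ≈ 14.0 V

ΣR = 60.0 + 7.93 + 53.0 = 120.9 kΩ.
R_{R2..R3} = 7.93 + 53.0 = 60.93 kΩ.
By the voltage-divider rule, V = 27.8 × 60.93/120.9 = 14.01 V.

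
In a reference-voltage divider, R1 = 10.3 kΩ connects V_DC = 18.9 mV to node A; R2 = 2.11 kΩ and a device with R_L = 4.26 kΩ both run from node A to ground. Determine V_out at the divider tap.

V_out ≈ 2.28 mV

The load sits in parallel with R2, giving an effective lower resistance R2' = R2·R_L/(R2+R_L) = 1.411 kΩ.
Voltage divider with the loaded lower leg: V_out = 18.9 × 1.411/(10.3 + 1.411) = 18.9 × 0.1205 = 2.277 mV.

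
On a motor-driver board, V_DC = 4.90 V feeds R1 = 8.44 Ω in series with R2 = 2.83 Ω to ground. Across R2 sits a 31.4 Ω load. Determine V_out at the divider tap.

The load sits in parallel with R2, giving an effective lower resistance R2' = R2·R_L/(R2+R_L) = 2.596 Ω.
Voltage divider with the loaded lower leg: V_out = 4.90 × 2.596/(8.44 + 2.596) = 4.90 × 0.2352 = 1.153 V.

V_out ≈ 1.15 V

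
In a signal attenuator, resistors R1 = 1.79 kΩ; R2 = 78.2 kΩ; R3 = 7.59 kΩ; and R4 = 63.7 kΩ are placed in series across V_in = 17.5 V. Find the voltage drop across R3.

V ≈ 0.878 V

ΣR = 1.79 + 78.2 + 7.59 + 63.7 = 151.3 kΩ.
Voltage divider: V = V_in · (7.590 / 151.3) = 17.5 × 0.05017 = 0.8780 V.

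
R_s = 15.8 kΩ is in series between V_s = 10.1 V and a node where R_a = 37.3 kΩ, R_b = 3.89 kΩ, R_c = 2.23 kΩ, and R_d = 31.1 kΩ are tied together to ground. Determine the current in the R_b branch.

I ≈ 0.199 mA

Combine the parallel branches: R_p = (1/37.3 + 1/3.89 + 1/2.23 + 1/31.1)⁻¹ = 1.308 kΩ.
V_A by voltage divider: V_A = 10.1 × 1.308/(15.8 + 1.308) = 0.7723 V.
Branch current I = V_A/R_b = 0.7723/3.89 = 0.1985 mA.
(Check via current divider: I_total = 0.5904 mA; share G_k/ΣG = 0.3363 → same result.)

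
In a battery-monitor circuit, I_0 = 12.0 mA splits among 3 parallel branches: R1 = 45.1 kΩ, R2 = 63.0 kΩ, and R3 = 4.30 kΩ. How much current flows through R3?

Total conductance ΣG = 1/45.1 + 1/63.0 + 1/4.30 = 0.2706 (units of 1/kΩ).
R3 takes the fraction G_k/ΣG = 0.2326/0.2706 = 0.8594, so I = 12.0 × 0.8594 = 10.31 mA.

I ≈ 10.3 mA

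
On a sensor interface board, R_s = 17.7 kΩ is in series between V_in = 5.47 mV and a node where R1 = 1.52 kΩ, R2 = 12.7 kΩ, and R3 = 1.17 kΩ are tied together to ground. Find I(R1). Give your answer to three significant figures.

I ≈ 0.123 µA

Equivalent of the parallel group: R_p = 0.6284 kΩ.
V_A by voltage divider: V_A = 5.47 × 0.6284/(17.7 + 0.6284) = 0.1875 mV.
I(R1) = V_A / R1 = 0.1875/1.52 = 0.1234 µA.
(Check via current divider: I_total = 0.2984 µA; share G_k/ΣG = 0.4134 → same result.)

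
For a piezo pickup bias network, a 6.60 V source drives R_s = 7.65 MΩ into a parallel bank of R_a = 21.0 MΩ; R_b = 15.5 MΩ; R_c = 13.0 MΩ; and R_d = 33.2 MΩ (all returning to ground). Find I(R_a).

I ≈ 0.117 µA

Combine the parallel branches: R_p = (1/21.0 + 1/15.5 + 1/13.0 + 1/33.2)⁻¹ = 4.562 MΩ.
V_A = 6.60 × 4.562/12.21 = 2.466 V.
Branch current I = V_A/R_a = 2.466/21.0 = 0.1174 µA.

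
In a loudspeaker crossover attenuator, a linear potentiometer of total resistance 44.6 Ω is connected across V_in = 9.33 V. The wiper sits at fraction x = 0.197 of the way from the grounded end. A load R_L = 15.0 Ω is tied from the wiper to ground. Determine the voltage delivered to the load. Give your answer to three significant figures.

V_out ≈ 1.25 V

The pot divides into 35.81 Ω above the wiper and 8.786 Ω below.
(x·R_p) ‖ R_L = 5.541 Ω.
V_out = 9.33 × 5.541/(35.81 + 5.541) = 1.250 V.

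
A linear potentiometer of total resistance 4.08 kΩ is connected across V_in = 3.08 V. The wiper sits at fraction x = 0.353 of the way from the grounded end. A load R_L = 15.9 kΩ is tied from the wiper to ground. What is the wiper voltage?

V_out ≈ 1.03 V

Split the track: R_lower = x·R_p = 1.440 kΩ, R_upper = (1−x)·R_p = 2.640 kΩ.
(x·R_p) ‖ R_L = 1.321 kΩ.
Then V_out = V_in · 1.321/(2.640 + 1.321) = 1.027 V.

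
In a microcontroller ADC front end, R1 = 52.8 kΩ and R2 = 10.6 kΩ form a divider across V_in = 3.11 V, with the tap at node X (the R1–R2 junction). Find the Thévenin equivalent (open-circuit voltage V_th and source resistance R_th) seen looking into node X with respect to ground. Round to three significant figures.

Open-circuit (no load on X): V_th = V_in · R2/(R1 + R2) = 3.11 × 10.6/(52.80 + 10.6) = 0.5200 V.
With V_in suppressed (replaced by a short), R_th = R1 ‖ R2 = (52.80 × 10.6)/(52.80 + 10.6) = 8.828 kΩ.

V_th ≈ 0.520 V, R_th ≈ 8.83 kΩ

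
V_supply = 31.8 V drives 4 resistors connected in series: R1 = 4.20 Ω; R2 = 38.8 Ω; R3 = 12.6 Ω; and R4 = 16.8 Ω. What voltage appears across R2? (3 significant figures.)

V ≈ 17.0 V

Total series resistance ΣR = 4.20 + 38.8 + 12.6 + 16.8 = 72.40 Ω.
By the voltage-divider rule, V = 31.8 × 38.80/72.40 = 17.04 V.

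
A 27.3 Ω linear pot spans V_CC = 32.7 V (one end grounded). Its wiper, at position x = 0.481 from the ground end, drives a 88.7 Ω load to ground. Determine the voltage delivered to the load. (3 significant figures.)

Lower segment x·R_p = 13.13 Ω; upper segment (1−x)·R_p = 14.17 Ω.
Lower segment in parallel with the load: 13.13 ‖ 88.7 = 11.44 Ω.
Loaded-divider output: V_out = 32.7 × 0.4467 = 14.61 V.
(Unloaded: V_out = x·V_CC = 15.7 V.)

V_out ≈ 14.6 V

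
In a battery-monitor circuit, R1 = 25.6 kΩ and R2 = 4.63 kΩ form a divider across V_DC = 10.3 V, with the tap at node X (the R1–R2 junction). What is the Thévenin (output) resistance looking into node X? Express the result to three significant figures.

R_th ≈ 3.92 kΩ

With V_DC suppressed (replaced by a short), R_th = R1 ‖ R2 = (25.60 × 4.63)/(25.60 + 4.63) = 3.921 kΩ.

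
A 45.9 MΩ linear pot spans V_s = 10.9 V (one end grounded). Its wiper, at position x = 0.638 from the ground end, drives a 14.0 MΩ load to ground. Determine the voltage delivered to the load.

V_out ≈ 3.96 V

Lower segment x·R_p = 29.28 MΩ; upper segment (1−x)·R_p = 16.62 MΩ.
Lower segment in parallel with the load: 29.28 ‖ 14.0 = 9.472 MΩ.
V_out = 10.9 × 9.472/(16.62 + 9.472) = 3.958 V.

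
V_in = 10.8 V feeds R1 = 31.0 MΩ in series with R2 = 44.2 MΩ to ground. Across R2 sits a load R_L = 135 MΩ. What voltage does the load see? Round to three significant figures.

V_out ≈ 5.59 V

The load sits in parallel with R2, giving an effective lower resistance R2' = R2·R_L/(R2+R_L) = 33.30 MΩ.
Voltage divider with the loaded lower leg: V_out = 10.8 × 33.30/(31.0 + 33.30) = 10.8 × 0.5179 = 5.593 V.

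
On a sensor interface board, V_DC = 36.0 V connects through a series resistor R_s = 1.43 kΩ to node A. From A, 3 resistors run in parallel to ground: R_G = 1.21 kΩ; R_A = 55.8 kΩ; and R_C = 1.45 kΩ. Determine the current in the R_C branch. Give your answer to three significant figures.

Equivalent of the parallel group: R_p = 0.6519 kΩ.
V_A by voltage divider: V_A = 36.0 × 0.6519/(1.43 + 0.6519) = 11.27 V.
I(R_C) = V_A / R_C = 11.27/1.45 = 7.774 mA.
(Equivalently: I_total = 17.29 mA, then current-divider fraction G_k/ΣG = 0.4496.)

I ≈ 7.77 mA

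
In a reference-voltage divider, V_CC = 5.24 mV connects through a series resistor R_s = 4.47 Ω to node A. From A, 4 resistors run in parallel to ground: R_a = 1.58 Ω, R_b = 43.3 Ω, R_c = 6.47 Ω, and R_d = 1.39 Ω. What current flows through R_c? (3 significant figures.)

I ≈ 0.103 mA

Parallel bank: R_p = 1/(1/1.58 + 1/43.3 + 1/6.47 + 1/1.39) = 0.6536 Ω.
V_A = 5.24 × 0.6536/5.124 = 0.6684 mV.
Branch current I = V_A/R_c = 0.6684/6.47 = 0.1033 mA.
(Check via current divider: I_total = 1.023 mA; share G_k/ΣG = 0.1010 → same result.)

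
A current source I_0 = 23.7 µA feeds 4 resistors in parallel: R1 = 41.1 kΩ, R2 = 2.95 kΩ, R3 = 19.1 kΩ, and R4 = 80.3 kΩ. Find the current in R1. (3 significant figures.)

I ≈ 1.35 µA

Conductances: ΣG = 1/41.1 + 1/2.95 + 1/19.1 + 1/80.3 = 0.4281 (1/kΩ).
Current divider: I(R1) = I_0 · G_k/ΣG = 23.7 × (0.02433/0.4281) = 23.7 × 0.05683 = 1.347 µA.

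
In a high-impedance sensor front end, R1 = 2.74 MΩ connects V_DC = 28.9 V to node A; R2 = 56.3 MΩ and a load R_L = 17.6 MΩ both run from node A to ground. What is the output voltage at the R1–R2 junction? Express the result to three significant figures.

First combine the lower leg with the load: R2 ‖ R_L = 13.41 MΩ.
Then V_out = V_DC · R2'/(R1 + R2') = 28.9 × 13.41/16.15 = 24.00 V.

V_out ≈ 24.0 V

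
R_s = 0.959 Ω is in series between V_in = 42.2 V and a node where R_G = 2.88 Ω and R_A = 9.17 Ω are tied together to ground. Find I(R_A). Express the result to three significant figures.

Equivalent of the parallel group: R_p = 2.192 Ω.
Node voltage V_A = V_in · R_p/(R_s + R_p) = 42.2 × 0.6956 = 29.36 V.
I(R_A) = V_A / R_A = 29.36/9.17 = 3.201 A.
(Check via current divider: I_total = 13.39 A; share G_k/ΣG = 0.2390 → same result.)

I ≈ 3.20 A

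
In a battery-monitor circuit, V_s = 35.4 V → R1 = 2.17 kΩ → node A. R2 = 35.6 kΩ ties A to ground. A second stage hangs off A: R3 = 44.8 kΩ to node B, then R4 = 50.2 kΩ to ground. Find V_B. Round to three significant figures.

Looking into the second stage from A: R3 + R4 = 95.00 kΩ appears in parallel with R2.
R2 ‖ (R3+R4) = 25.90 kΩ.
First divider: V_A = V_s · 25.90/(2.17 + 25.90) = 32.66 V.
Stage 2 is unloaded, so V_B = V_A · R4/(R3+R4) = 32.66 × 50.2/95.00 = 17.26 V.

V_B ≈ 17.3 V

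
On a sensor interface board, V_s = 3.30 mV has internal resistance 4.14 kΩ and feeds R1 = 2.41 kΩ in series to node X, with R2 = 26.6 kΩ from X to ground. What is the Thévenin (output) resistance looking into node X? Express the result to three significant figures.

R_th ≈ 5.26 kΩ

R1' = 4.14 + 2.41 = 6.550 kΩ (source resistance + R1).
Looking into X with the source shorted: R_th = R1'·R2/(R1'+R2) = 6.550 × 26.6/33.15 = 5.256 kΩ.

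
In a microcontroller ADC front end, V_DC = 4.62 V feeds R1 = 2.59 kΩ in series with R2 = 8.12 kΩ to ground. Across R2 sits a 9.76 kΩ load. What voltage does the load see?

V_out ≈ 2.92 V

R2 ‖ R_L = (8.12 × 9.76)/(8.12 + 9.76) = 4.432 kΩ.
Now apply the divider: V_out = 4.62 × 0.6312 = 2.916 V.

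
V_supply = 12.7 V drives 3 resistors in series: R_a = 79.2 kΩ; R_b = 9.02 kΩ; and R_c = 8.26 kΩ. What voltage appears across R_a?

Total series resistance ΣR = 79.2 + 9.02 + 8.26 = 96.48 kΩ.
V = V_supply · R/ΣR = 12.7 × 0.8209 = 10.43 V.

V ≈ 10.4 V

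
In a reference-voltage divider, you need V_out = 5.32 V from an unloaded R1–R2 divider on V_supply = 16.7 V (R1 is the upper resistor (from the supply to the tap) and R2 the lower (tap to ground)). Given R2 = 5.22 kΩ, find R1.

R1 ≈ 11.2 kΩ

Required fraction k = V_out/V_supply = 0.3186.
Rearranging, R1 = R2·(1−k)/k = 5.22 × 2.139 = 11.17 kΩ.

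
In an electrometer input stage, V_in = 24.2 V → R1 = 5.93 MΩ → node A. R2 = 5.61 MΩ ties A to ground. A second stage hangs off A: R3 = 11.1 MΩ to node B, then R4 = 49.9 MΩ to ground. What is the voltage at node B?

V_B ≈ 9.19 V

Node A sees R2 in parallel with the series input of stage 2, R3 + R4 = 61.00 MΩ.
Effective lower resistance at A: R2 ‖ 61.00 = 5.138 MΩ.
First divider: V_A = V_in · 5.138/(5.93 + 5.138) = 11.23 V.
Stage 2 is unloaded, so V_B = V_A · R4/(R3+R4) = 11.23 × 49.9/61.00 = 9.189 V.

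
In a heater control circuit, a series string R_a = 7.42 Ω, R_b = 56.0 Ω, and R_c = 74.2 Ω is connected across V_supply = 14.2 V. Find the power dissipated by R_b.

The common current is I = 14.2/137.6 = 0.1032 A.
V(R_b) = I·R = 5.778 V; P = V·I = 5.778 × 0.1032 = 0.5962 W.

P ≈ 0.596 W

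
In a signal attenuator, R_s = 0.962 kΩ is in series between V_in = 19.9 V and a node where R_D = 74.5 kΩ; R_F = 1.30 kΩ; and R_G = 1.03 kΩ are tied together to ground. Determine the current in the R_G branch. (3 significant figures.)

Combine the parallel branches: R_p = (1/74.5 + 1/1.30 + 1/1.03)⁻¹ = 0.5703 kΩ.
V_A by voltage divider: V_A = 19.9 × 0.5703/(0.962 + 0.5703) = 7.406 V.
Branch current I = V_A/R_G = 7.406/1.03 = 7.191 mA.

I ≈ 7.19 mA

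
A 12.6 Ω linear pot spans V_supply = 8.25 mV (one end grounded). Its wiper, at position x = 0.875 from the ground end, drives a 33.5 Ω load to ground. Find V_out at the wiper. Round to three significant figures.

V_out ≈ 6.93 mV

Lower segment x·R_p = 11.03 Ω; upper segment (1−x)·R_p = 1.575 Ω.
(x·R_p) ‖ R_L = 8.295 Ω.
V_out = 8.25 × 8.295/(1.575 + 8.295) = 6.934 mV.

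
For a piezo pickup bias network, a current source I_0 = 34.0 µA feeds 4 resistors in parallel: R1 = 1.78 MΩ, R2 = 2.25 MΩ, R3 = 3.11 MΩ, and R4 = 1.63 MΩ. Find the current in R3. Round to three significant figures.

Conductances: ΣG = 1/1.78 + 1/2.25 + 1/3.11 + 1/1.63 = 1.941 (1/MΩ).
Current divider: I(R3) = I_0 · G_k/ΣG = 34.0 × (0.3215/1.941) = 34.0 × 0.1656 = 5.632 µA.

I ≈ 5.63 µA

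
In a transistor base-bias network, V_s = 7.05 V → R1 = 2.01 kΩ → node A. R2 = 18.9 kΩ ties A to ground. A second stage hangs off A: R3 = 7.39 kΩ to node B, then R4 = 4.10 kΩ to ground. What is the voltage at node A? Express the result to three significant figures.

Looking into the second stage from A: R3 + R4 = 11.49 kΩ appears in parallel with R2.
Effective lower resistance at A: R2 ‖ 11.49 = 7.146 kΩ.
So V_A = 7.05 × 0.7805 = 5.502 V.

V_A ≈ 5.50 V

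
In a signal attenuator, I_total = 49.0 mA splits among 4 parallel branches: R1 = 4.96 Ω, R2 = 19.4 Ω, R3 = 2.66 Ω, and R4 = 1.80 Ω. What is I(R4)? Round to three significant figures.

I ≈ 23.0 mA

Total conductance ΣG = 1/4.96 + 1/19.4 + 1/2.66 + 1/1.80 = 1.185 (units of 1/Ω).
By the current-divider rule, I = I_total · G_k/ΣG = 49.0 × 0.4690 = 22.98 mA.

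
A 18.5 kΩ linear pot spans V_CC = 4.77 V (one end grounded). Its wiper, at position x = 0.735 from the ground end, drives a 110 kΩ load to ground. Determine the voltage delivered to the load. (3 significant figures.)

The pot divides into 4.902 kΩ above the wiper and 13.60 kΩ below.
Lower segment in parallel with the load: 13.60 ‖ 110 = 12.10 kΩ.
V_out = 4.77 × 12.10/(4.902 + 12.10) = 3.395 V.

V_out ≈ 3.39 V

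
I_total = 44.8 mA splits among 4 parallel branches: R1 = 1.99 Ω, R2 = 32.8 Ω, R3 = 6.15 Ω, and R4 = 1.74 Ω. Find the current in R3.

Conductances: ΣG = 1/1.99 + 1/32.8 + 1/6.15 + 1/1.74 = 1.270 (1/Ω).
Current divider: I(R3) = I_total · G_k/ΣG = 44.8 × (0.1626/1.270) = 44.8 × 0.1280 = 5.734 mA.

I ≈ 5.73 mA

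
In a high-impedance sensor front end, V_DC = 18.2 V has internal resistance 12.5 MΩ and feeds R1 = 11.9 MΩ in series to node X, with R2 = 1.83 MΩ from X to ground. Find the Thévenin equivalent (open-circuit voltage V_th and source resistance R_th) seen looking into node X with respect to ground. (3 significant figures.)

R1' = 12.5 + 11.9 = 24.40 MΩ (source resistance + R1).
V_th is the unloaded tap voltage: V_DC · R2/(R1'+R2) = 18.2 × 0.06977 = 1.270 V.
Zeroing V_DC shorts the top of R1' to ground, so R_th = R1' ‖ R2 = 1.702 MΩ.

V_th ≈ 1.27 V, R_th ≈ 1.70 MΩ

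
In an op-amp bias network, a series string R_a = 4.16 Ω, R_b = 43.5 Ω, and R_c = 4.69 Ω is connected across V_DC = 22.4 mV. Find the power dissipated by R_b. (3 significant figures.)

P ≈ 7.96 µW

Series current I = V_DC/ΣR = 22.4/52.35 = 0.4279 mA.
P = I²R = 0.1831 × 43.5 = 7.964 µW.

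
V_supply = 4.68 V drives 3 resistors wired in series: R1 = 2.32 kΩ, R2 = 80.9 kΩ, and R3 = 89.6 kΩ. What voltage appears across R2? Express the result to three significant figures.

V ≈ 2.19 V

ΣR = 2.32 + 80.9 + 89.6 = 172.8 kΩ.
Voltage divider: V = V_supply · (80.90 / 172.8) = 4.68 × 0.4681 = 2.191 V.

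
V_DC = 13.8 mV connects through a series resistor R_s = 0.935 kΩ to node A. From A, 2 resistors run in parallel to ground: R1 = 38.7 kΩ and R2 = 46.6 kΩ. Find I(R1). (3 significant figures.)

Equivalent of the parallel group: R_p = 21.14 kΩ.
V_A by voltage divider: V_A = 13.8 × 21.14/(0.935 + 21.14) = 13.22 mV.
Branch current I = V_A/R1 = 13.22/38.7 = 0.3415 µA.
(Check via current divider: I_total = 0.6251 µA; share G_k/ΣG = 0.5463 → same result.)

I ≈ 0.341 µA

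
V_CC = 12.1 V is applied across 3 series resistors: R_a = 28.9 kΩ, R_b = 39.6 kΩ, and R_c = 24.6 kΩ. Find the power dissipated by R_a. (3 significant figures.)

ΣR = 93.10 kΩ → I = 12.1/93.10 = 0.1300 mA.
P(R_a) = I²·R_a = (0.1300)² × 28.9 = 0.4882 mW.

P ≈ 0.488 mW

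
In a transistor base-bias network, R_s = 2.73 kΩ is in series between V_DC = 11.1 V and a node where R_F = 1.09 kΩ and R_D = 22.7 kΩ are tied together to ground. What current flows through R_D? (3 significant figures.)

Parallel bank: R_p = 1/(1/1.09 + 1/22.7) = 1.040 kΩ.
Node voltage V_A = V_DC · R_p/(R_s + R_p) = 11.1 × 0.2759 = 3.062 V.
Branch current I = V_A/R_D = 3.062/22.7 = 0.1349 mA.

I ≈ 0.135 mA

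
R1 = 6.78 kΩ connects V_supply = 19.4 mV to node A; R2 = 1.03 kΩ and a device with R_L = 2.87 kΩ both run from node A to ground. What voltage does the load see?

V_out ≈ 1.95 mV

R2 ‖ R_L = (1.03 × 2.87)/(1.03 + 2.87) = 0.7580 kΩ.
Then V_out = V_supply · R2'/(R1 + R2') = 19.4 × 0.7580/7.538 = 1.951 mV.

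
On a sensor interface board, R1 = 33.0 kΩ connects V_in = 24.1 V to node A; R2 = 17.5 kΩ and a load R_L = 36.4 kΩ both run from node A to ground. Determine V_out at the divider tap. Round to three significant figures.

First combine the lower leg with the load: R2 ‖ R_L = 11.82 kΩ.
Now apply the divider: V_out = 24.1 × 0.2637 = 6.355 V.

V_out ≈ 6.35 V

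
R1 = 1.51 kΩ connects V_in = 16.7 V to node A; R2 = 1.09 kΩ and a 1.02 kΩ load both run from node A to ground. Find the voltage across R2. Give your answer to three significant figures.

V_out ≈ 4.32 V

R2 ‖ R_L = (1.09 × 1.02)/(1.09 + 1.02) = 0.5269 kΩ.
Now apply the divider: V_out = 16.7 × 0.2587 = 4.320 V.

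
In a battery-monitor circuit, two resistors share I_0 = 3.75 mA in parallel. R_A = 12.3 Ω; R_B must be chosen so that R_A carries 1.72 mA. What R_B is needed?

Two-branch current divider: I_A = I_0 · R_B/(R_A + R_B).
With f = 0.4587, R_B = R_A · f/(1−f) = 12.3 × 0.8473 = 10.42 Ω.

R_B ≈ 10.4 Ω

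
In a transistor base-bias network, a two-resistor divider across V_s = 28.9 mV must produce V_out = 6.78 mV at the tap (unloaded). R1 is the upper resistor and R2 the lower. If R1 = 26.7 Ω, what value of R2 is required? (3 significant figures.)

R2 ≈ 8.18 Ω

V_out/V_s = R2/(R1+R2) = 0.2346.
So R2 = R1 · V_out/(V_s − V_out) = 26.7 × 6.78/(28.9 − 6.78) = 26.7 × 0.3065 = 8.184 Ω.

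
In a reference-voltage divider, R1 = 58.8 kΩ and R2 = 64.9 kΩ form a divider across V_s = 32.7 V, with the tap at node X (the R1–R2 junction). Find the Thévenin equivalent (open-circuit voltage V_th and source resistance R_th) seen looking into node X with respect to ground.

V_th ≈ 17.2 V, R_th ≈ 30.8 kΩ

V_th is the unloaded tap voltage: V_s · R2/(R1+R2) = 32.7 × 0.5247 = 17.16 V.
Zeroing V_s shorts the top of R1 to ground, so R_th = R1 ‖ R2 = 30.85 kΩ.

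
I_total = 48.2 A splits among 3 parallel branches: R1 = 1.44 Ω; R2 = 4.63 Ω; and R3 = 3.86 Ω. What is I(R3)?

Conductances: ΣG = 1/1.44 + 1/4.63 + 1/3.86 = 1.169 (1/Ω).
Current divider: I(R3) = I_total · G_k/ΣG = 48.2 × (0.2591/1.169) = 48.2 × 0.2215 = 10.68 A.

I ≈ 10.7 A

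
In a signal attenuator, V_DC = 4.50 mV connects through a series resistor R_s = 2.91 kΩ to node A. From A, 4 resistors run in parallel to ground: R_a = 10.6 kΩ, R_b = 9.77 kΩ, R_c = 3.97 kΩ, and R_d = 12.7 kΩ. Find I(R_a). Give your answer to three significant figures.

Combine the parallel branches: R_p = (1/10.6 + 1/9.77 + 1/3.97 + 1/12.7)⁻¹ = 1.896 kΩ.
V_A by voltage divider: V_A = 4.50 × 1.896/(2.91 + 1.896) = 1.775 mV.
Branch current I = V_A/R_a = 1.775/10.6 = 0.1675 µA.

I ≈ 0.167 µA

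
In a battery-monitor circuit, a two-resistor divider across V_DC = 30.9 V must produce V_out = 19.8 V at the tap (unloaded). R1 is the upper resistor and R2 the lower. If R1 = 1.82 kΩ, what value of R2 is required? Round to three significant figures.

Required fraction k = V_out/V_DC = 0.6408.
So R2 = R1 · V_out/(V_DC − V_out) = 1.82 × 19.8/(30.9 − 19.8) = 1.82 × 1.784 = 3.246 kΩ.

R2 ≈ 3.25 kΩ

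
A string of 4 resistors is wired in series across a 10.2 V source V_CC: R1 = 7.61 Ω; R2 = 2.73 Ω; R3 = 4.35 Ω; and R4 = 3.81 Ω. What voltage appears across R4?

V ≈ 2.10 V

Series total: ΣR = 7.61 + 2.73 + 4.35 + 3.81 = 18.50 Ω.
Voltage divider: V = V_CC · (3.810 / 18.50) = 10.2 × 0.2059 = 2.101 V.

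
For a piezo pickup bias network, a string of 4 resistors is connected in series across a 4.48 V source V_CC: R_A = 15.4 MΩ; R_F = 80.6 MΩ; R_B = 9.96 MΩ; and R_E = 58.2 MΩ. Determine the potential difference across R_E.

Total series resistance ΣR = 15.4 + 80.6 + 9.96 + 58.2 = 164.2 MΩ.
V = V_CC · R/ΣR = 4.48 × 0.3545 = 1.588 V.

V ≈ 1.59 V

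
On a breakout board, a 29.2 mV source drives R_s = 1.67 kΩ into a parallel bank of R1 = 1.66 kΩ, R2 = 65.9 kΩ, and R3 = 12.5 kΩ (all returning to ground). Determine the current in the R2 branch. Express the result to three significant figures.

Combine the parallel branches: R_p = (1/1.66 + 1/65.9 + 1/12.5)⁻¹ = 1.434 kΩ.
V_A = 29.2 × 1.434/3.104 = 13.49 mV.
Branch current I = V_A/R2 = 13.49/65.9 = 0.2047 µA.
(Equivalently: I_total = 9.409 µA, then current-divider fraction G_k/ΣG = 0.02175.)

I ≈ 0.205 µA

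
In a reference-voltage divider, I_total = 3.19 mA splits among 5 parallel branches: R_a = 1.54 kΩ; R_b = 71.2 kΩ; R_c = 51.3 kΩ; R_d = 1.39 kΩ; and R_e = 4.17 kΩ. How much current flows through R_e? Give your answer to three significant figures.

I ≈ 0.466 mA

Conductances: ΣG = 1/1.54 + 1/71.2 + 1/51.3 + 1/1.39 + 1/4.17 = 1.642 (1/kΩ).
Current divider: I(R_e) = I_total · G_k/ΣG = 3.19 × (0.2398/1.642) = 3.19 × 0.1460 = 0.4659 mA.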